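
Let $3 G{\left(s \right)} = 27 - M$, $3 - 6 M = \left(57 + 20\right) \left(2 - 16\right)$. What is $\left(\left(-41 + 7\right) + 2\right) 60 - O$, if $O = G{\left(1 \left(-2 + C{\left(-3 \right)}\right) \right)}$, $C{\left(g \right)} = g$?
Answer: $- \frac{33641}{18} \approx -1868.9$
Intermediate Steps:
$M = \frac{1081}{6}$ ($M = \frac{1}{2} - \frac{\left(57 + 20\right) \left(2 - 16\right)}{6} = \frac{1}{2} - \frac{77 \left(-14\right)}{6} = \frac{1}{2} - - \frac{539}{3} = \frac{1}{2} + \frac{539}{3} = \frac{1081}{6} \approx 180.17$)
$G{\left(s \right)} = - \frac{919}{18}$ ($G{\left(s \right)} = \frac{27 - \frac{1081}{6}}{3} = \frac{1}{3} \left(- \frac{919}{6}\right) = - \frac{919}{18}$)
$O = - \frac{919}{18} \approx -51.056$
$\left(\left(-41 + 7\right) + 2\right) 60 - O = \left(\left(-41 + 7\right) + 2\right) 60 - - \frac{919}{18} = \left(-34 + 2\right) 60 + \frac{919}{18} = \left(-32\right) 60 + \frac{919}{18} = -1920 + \frac{919}{18} = - \frac{33641}{18}$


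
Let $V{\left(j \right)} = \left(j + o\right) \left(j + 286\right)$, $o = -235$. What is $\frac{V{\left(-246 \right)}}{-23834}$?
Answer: $\frac{9620}{11917} \approx 0.80725$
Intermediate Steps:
$V{\left(j \right)} = \left(-235 + j\right) \left(286 + j\right)$ ($V{\left(j \right)} = \left(j - 235\right) \left(j + 286\right) = \left(-235 + j\right) \left(286 + j\right)$)
$\frac{V{\left(-246 \right)}}{-23834} = \frac{-67210 + \left(-246\right)^{2} + 51 \left(-246\right)}{-23834} = \left(-67210 + 60516 - 12546\right) \left(- \frac{1}{23834}\right) = \left(-19240\right) \left(- \frac{1}{23834}\right) = \frac{9620}{11917}$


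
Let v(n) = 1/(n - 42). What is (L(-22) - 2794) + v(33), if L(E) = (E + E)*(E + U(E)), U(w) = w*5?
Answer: 27125/9 ≈ 3013.9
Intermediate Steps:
U(w) = 5*w
v(n) = 1/(-42 + n)
L(E) = 12*E**2 (L(E) = (E + E)*(E + 5*E) = (2*E)*(6*E) = 12*E**2)
(L(-22) - 2794) + v(33) = (12*(-22)**2 - 2794) + 1/(-42 + 33) = (12*484 - 2794) + 1/(-9) = (5808 - 2794) - 1/9 = 3014 - 1/9 = 27125/9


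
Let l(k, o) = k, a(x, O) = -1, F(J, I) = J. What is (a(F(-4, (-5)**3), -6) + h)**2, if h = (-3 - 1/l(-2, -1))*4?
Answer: 121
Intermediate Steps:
h = -10 (h = (-3 - 1/(-2))*4 = (-3 - 1*(-1/2))*4 = (-3 + 1/2)*4 = -5/2*4 = -10)
(a(F(-4, (-5)**3), -6) + h)**2 = (-1 - 10)**2 = (-11)**2 = 121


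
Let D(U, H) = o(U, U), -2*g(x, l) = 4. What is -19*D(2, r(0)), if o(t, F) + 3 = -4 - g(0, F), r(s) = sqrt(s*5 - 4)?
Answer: 95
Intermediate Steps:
g(x, l) = -2 (g(x, l) = -1/2*4 = -2)
r(s) = sqrt(-4 + 5*s) (r(s) = sqrt(5*s - 4) = sqrt(-4 + 5*s))
o(t, F) = -5 (o(t, F) = -3 + (-4 - 1*(-2)) = -3 + (-4 + 2) = -3 - 2 = -5)
D(U, H) = -5
-19*D(2, r(0)) = -19*(-5) = 95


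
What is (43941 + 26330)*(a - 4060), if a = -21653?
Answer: -1806878223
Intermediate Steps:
(43941 + 26330)*(a - 4060) = (43941 + 26330)*(-21653 - 4060) = 70271*(-25713) = -1806878223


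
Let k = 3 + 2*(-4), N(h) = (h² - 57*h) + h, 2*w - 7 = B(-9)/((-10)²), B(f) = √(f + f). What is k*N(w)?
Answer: 3675009/4000 + 147*I*√2/40 ≈ 918.75 + 5.1972*I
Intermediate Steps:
B(f) = √2*√f (B(f) = √(2*f) = √2*√f)
w = 7/2 + 3*I*√2/200 (w = 7/2 + ((√2*√(-9))/((-10)²))/2 = 7/2 + ((√2*(3*I))/100)/2 = 7/2 + ((3*I*√2)*(1/100))/2 = 7/2 + (3*I*√2/100)/2 = 7/2 + 3*I*√2/200 ≈ 3.5 + 0.021213*I)
N(h) = h² - 56*h
k = -5 (k = 3 - 8 = -5)
k*N(w) = -5*(7/2 + 3*I*√2/200)*(-56 + (7/2 + 3*I*√2/200)) = -5*(7/2 + 3*I*√2/200)*(-105/2 + 3*I*√2/200) = -5*(-105/2 + 3*I*√2/200)*(7/2 + 3*I*√2/200)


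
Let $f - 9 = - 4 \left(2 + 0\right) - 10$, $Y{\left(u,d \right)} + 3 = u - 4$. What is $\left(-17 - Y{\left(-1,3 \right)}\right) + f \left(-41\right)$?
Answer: $360$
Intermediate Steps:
$Y{\left(u,d \right)} = -7 + u$ ($Y{\left(u,d \right)} = -3 + \left(u - 4\right) = -3 + \left(-4 + u\right) = -7 + u$)
$f = -9$ ($f = 9 - \left(10 + 4 \left(2 + 0\right)\right) = 9 - 18 = -9$)
$\left(-17 - Y{\left(-1,3 \right)}\right) + f \left(-41\right) = \left(-17 - \left(-7 - 1\right)\right) - -369 = \left(-17 - -8\right) + 369 = \left(-17 + 8\right) + 369 = -9 + 369 = 360$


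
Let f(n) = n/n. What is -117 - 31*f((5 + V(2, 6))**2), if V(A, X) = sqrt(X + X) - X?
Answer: -148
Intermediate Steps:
V(A, X) = -X + sqrt(2)*sqrt(X) (V(A, X) = sqrt(2*X) - X = sqrt(2)*sqrt(X) - X = -X + sqrt(2)*sqrt(X))
f(n) = 1
-117 - 31*f((5 + V(2, 6))**2) = -117 - 31*1 = -117 - 31 = -148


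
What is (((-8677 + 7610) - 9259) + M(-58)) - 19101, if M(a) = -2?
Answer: -29429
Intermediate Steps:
(((-8677 + 7610) - 9259) + M(-58)) - 19101 = (((-8677 + 7610) - 9259) - 2) - 19101 = ((-1067 - 9259) - 2) - 19101 = (-10326 - 2) - 19101 = -10328 - 19101 = -29429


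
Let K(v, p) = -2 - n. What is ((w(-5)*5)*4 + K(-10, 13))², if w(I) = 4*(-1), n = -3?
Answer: 6241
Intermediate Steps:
w(I) = -4
K(v, p) = 1 (K(v, p) = -2 - 1*(-3) = -2 + 3 = 1)
((w(-5)*5)*4 + K(-10, 13))² = (-4*5*4 + 1)² = (-20*4 + 1)² = (-80 + 1)² = (-79)² = 6241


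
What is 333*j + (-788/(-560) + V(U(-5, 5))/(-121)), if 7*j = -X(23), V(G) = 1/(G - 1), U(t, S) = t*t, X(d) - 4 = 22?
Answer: -17938739/14520 ≈ -1235.5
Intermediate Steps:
X(d) = 26 (X(d) = 4 + 22 = 26)
U(t, S) = t²
V(G) = 1/(-1 + G)
j = -26/7 (j = (-1*26)/7 = (⅐)*(-26) = -26/7 ≈ -3.7143)
333*j + (-788/(-560) + V(U(-5, 5))/(-121)) = 333*(-26/7) + (-788/(-560) + 1/(-1 + (-5)²*(-121))) = -8658/7 + (-788*(-1/560) - 1/121/(-1 + 25)) = -8658/7 + (197/140 - 1/121/24) = -8658/7 + (197/140 + (1/24)*(-1/121)) = -8658/7 + (197/140 - 1/2904) = -8658/7 + 142987/101640 = -17938739/14520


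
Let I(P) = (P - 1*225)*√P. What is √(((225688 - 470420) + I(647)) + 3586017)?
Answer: √(3341285 + 422*√647) ≈ 1830.9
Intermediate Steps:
I(P) = √P*(-225 + P) (I(P) = (P - 225)*√P = (-225 + P)*√P = √P*(-225 + P))
√(((225688 - 470420) + I(647)) + 3586017) = √(((225688 - 470420) + √647*(-225 + 647)) + 3586017) = √((-244732 + √647*422) + 3586017) = √((-244732 + 422*√647) + 3586017) = √(3341285 + 422*√647)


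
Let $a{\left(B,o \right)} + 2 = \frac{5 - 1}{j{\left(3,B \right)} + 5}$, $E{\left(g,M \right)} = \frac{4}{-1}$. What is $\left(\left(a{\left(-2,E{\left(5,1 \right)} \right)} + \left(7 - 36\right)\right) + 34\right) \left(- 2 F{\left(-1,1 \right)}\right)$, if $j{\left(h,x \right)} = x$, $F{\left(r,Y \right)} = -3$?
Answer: $26$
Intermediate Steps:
$E{\left(g,M \right)} = -4$ ($E{\left(g,M \right)} = 4 \left(-1\right) = -4$)
$a{\left(B,o \right)} = -2 + \frac{4}{5 + B}$ ($a{\left(B,o \right)} = -2 + \frac{5 - 1}{B + 5} = -2 + \frac{4}{5 + B}$)
$\left(\left(a{\left(-2,E{\left(5,1 \right)} \right)} + \left(7 - 36\right)\right) + 34\right) \left(- 2 F{\left(-1,1 \right)}\right) = \left(\left(\frac{2 \left(-3 - -2\right)}{5 - 2} + \left(7 - 36\right)\right) + 34\right) \left(\left(-2\right) \left(-3\right)\right) = \left(\left(\frac{2 \left(-3 + 2\right)}{3} - 29\right) + 34\right) 6 = \left(\left(2 \cdot \frac{1}{3} \left(-1\right) - 29\right) + 34\right) 6 = \left(\left(- \frac{2}{3} - 29\right) + 34\right) 6 = \left(- \frac{89}{3} + 34\right) 6 = \frac{13}{3} \cdot 6 = 26$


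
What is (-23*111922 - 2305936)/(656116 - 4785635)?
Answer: 4880142/4129519 ≈ 1.1818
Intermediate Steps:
(-23*111922 - 2305936)/(656116 - 4785635) = (-2574206 - 2305936)/(-4129519) = -4880142*(-1/4129519) = 4880142/4129519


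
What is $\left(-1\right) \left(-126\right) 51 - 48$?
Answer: $6378$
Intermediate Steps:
$\left(-1\right) \left(-126\right) 51 - 48 = 126 \cdot 51 - 48 = 6426 - 48 = 6378$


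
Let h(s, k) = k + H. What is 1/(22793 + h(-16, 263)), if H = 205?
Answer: 1/23261 ≈ 4.2990e-5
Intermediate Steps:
h(s, k) = 205 + k (h(s, k) = k + 205 = 205 + k)
1/(22793 + h(-16, 263)) = 1/(22793 + (205 + 263)) = 1/(22793 + 468) = 1/23261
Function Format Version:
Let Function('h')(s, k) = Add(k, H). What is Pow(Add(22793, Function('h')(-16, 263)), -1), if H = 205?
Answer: Rational(1, 23261) ≈ 4.2990e-5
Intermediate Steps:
Function('h')(s, k) = Add(205, k) (Function('h')(s, k) = Add(k, 205) = Add(205, k))
Pow(Add(22793, Function('h')(-16, 263)), -1) = Pow(Add(22793, Add(205, 263)), -1) = Pow(Add(22793, 468), -1) = Pow(23261, -1) = Rational(1, 23261)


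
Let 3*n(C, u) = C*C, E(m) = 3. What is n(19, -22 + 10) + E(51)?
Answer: 370/3 ≈ 123.33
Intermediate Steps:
n(C, u) = C**2/3 (n(C, u) = (C*C)/3 = C**2/3)
n(19, -22 + 10) + E(51) = (1/3)*19**2 + 3 = (1/3)*361 + 3 = 361/3 + 3 = 370/3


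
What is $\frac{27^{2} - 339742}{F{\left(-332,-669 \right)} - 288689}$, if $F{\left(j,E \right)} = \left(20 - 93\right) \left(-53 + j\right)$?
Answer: $\frac{339013}{260584} \approx 1.301$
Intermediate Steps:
$F{\left(j,E \right)} = 3869 - 73 j$ ($F{\left(j,E \right)} = - 73 \left(-53 + j\right) = 3869 - 73 j$)
$\frac{27^{2} - 339742}{F{\left(-332,-669 \right)} - 288689} = \frac{27^{2} - 339742}{\left(3869 - -24236\right) - 288689} = \frac{729 - 339742}{\left(3869 + 24236\right) - 288689} = - \frac{339013}{28105 - 288689} = - \frac{339013}{-260584} = \left(-339013\right) \left(- \frac{1}{260584}\right) = \frac{339013}{260584}$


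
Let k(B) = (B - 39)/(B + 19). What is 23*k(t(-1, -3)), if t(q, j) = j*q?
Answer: -414/11 ≈ -37.636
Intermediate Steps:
k(B) = (-39 + B)/(19 + B)
23*k(t(-1, -3)) = 23*((-39 - 3*(-1))/(19 - 3*(-1))) = 23*((-39 + 3)/(19 + 3)) = 23*(-36/22) = 23*((1/22)*(-36)) = 23*(-18/11) = -414/11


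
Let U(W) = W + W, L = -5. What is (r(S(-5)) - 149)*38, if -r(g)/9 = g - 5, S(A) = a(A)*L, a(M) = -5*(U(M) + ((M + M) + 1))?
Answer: 158498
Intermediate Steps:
U(W) = 2*W
a(M) = -5 - 20*M (a(M) = -5*(2*M + ((M + M) + 1)) = -5*(2*M + (2*M + 1)) = -5*(2*M + (1 + 2*M)) = -5*(1 + 4*M) = -5 - 20*M)
S(A) = 25 + 100*A (S(A) = (-5 - 20*A)*(-5) = 25 + 100*A)
r(g) = 45 - 9*g (r(g) = -9*(g - 5) = -9*(-5 + g) = 45 - 9*g)
(r(S(-5)) - 149)*38 = ((45 - 9*(25 + 100*(-5))) - 149)*38 = ((45 - 9*(25 - 500)) - 149)*38 = ((45 - 9*(-475)) - 149)*38 = ((45 + 4275) - 149)*38 = (4320 - 149)*38 = 4171*38 = 158498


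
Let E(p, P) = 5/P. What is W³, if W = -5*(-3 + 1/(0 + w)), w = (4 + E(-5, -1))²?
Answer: 1000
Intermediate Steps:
w = 1 (w = (4 + 5/(-1))² = (4 + 5*(-1))² = (4 - 5)² = (-1)² = 1)
W = 10 (W = -5*(-3 + 1/(0 + 1)) = -5*(-3 + 1/1) = -5*(-3 + 1) = -5*(-2) = 10)
W³ = 10³ = 1000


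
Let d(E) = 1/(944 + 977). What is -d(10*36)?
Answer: -1/1921 ≈ -0.00052056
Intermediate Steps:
d(E) = 1/1921
-d(10*36) = -1*1/1921 = -1/1921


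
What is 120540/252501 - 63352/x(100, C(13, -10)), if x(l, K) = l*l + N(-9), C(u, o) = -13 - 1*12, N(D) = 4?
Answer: -1232546766/210501667 ≈ -5.8553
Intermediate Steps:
C(u, o) = -25 (C(u, o) = -13 - 12 = -25)
x(l, K) = 4 + l² (x(l, K) = l*l + 4 = l² + 4 = 4 + l²)
120540/252501 - 63352/x(100, C(13, -10)) = 120540/252501 - 63352/(4 + 100²) = 120540*(1/252501) - 63352/(4 + 10000) = 40180/84167 - 63352/10004 = 40180/84167 - 63352*1/10004 = 40180/84167 - 15838/2501 = -1232546766/210501667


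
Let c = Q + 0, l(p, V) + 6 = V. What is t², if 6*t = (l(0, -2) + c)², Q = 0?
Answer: 1024/9 ≈ 113.78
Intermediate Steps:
l(p, V) = -6 + V
c = 0 (c = 0 + 0 = 0)
t = 32/3 (t = ((-6 - 2) + 0)²/6 = (-8 + 0)²/6 = (⅙)*(-8)² = (⅙)*64 = 32/3 ≈ 10.667)
t² = (32/3)² = 1024/9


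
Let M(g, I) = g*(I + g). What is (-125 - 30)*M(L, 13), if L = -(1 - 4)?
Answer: -7440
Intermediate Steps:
L = 3 (L = -1*(-3) = 3)
(-125 - 30)*M(L, 13) = (-125 - 30)*(3*(13 + 3)) = -465*16 = -155*48 = -7440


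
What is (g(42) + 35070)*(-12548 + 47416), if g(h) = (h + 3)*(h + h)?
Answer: 1354621800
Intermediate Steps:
g(h) = 2*h*(3 + h) (g(h) = (3 + h)*(2*h) = 2*h*(3 + h))
(g(42) + 35070)*(-12548 + 47416) = (2*42*(3 + 42) + 35070)*(-12548 + 47416) = (2*42*45 + 35070)*34868 = (3780 + 35070)*34868 = 38850*34868 = 1354621800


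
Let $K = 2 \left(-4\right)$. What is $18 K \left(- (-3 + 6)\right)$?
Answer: $432$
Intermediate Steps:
$K = -8$
$18 K \left(- (-3 + 6)\right) = 18 \left(-8\right) \left(- (-3 + 6)\right) = - 144 \left(\left(-1\right) 3\right) = \left(-144\right) \left(-3\right) = 432$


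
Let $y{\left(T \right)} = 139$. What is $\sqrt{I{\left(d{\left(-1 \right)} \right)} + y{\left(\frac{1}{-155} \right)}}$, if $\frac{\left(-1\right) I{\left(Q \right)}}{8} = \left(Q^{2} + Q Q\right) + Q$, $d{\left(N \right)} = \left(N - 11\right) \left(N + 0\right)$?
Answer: $i \sqrt{2261} \approx 47.55 i$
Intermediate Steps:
$d{\left(N \right)} = N \left(-11 + N\right)$ ($d{\left(N \right)} = \left(-11 + N\right) N = N \left(-11 + N\right)$)
$I{\left(Q \right)} = - 16 Q^{2} - 8 Q$ ($I{\left(Q \right)} = - 8 \left(\left(Q^{2} + Q Q\right) + Q\right) = - 8 \left(\left(Q^{2} + Q^{2}\right) + Q\right) = - 8 \left(2 Q^{2} + Q\right) = - 8 \left(Q + 2 Q^{2}\right) = - 16 Q^{2} - 8 Q$)
$\sqrt{I{\left(d{\left(-1 \right)} \right)} + y{\left(\frac{1}{-155} \right)}} = \sqrt{- 8 \left(- (-11 - 1)\right) \left(1 + 2 \left(- (-11 - 1)\right)\right) + 139} = \sqrt{- 8 \left(\left(-1\right) \left(-12\right)\right) \left(1 + 2 \left(\left(-1\right) \left(-12\right)\right)\right) + 139} = \sqrt{\left(-8\right) 12 \left(1 + 2 \cdot 12\right) + 139} = \sqrt{\left(-8\right) 12 \left(1 + 24\right) + 139} = \sqrt{\left(-8\right) 12 \cdot 25 + 139} = \sqrt{-2400 + 139} = \sqrt{-2261} = i \sqrt{2261}$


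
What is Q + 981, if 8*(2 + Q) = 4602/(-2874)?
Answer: 3750761/3832 ≈ 978.80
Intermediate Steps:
Q = -8431/3832 (Q = -2 + (4602/(-2874))/8 = -2 + (4602*(-1/2874))/8 = -2 + (⅛)*(-767/479) = -2 - 767/3832 = -8431/3832 ≈ -2.2002)
Q + 981 = -8431/3832 + 981 = 3750761/3832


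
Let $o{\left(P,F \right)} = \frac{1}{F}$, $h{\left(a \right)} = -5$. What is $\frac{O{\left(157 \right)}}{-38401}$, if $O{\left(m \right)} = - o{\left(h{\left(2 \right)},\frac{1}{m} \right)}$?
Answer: $\frac{157}{38401} \approx 0.0040884$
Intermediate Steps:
$O{\left(m \right)} = - m$ ($O{\left(m \right)} = - \frac{1}{\frac{1}{m}} = - m$)
$\frac{O{\left(157 \right)}}{-38401} = \frac{\left(-1\right) 157}{-38401} = \left(-157\right) \left(- \frac{1}{38401}\right) = \frac{157}{38401}$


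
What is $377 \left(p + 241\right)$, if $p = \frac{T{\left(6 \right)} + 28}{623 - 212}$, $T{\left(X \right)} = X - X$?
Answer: $\frac{37352783}{411} \approx 90883.0$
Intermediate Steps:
$T{\left(X \right)} = 0$
$p = \frac{28}{411}$ ($p = \frac{0 + 28}{623 - 212} = \frac{28}{411} \approx 0.068127$)
$377 \left(p + 241\right) = 377 \left(\frac{28}{411} + 241\right) = 377 \cdot \frac{99079}{411} = \frac{37352783}{411}$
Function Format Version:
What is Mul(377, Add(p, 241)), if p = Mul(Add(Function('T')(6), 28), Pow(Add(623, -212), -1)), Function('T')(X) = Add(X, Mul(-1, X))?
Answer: Rational(37352783, 411) ≈ 90883.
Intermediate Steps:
Function('T')(X) = 0
p = Rational(28, 411) (p = Mul(Add(0, 28), Pow(Add(623, -212), -1)) = Mul(28, Pow(411, -1)) = Mul(28, Rational(1, 411)) = Rational(28, 411) ≈ 0.068127)
Mul(377, Add(p, 241)) = Mul(377, Add(Rational(28, 411), 241)) = Mul(377, Rational(99079, 411)) = Rational(37352783, 411)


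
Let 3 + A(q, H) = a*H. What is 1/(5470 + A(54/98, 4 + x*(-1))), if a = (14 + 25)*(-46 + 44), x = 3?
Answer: 1/5389 ≈ 0.00018556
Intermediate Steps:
a = -78 (a = 39*(-2) = -78)
A(q, H) = -3 - 78*H
1/(5470 + A(54/98, 4 + x*(-1))) = 1/(5470 + (-3 - 78*(4 + 3*(-1)))) = 1/(5470 + (-3 - 78*(4 - 3))) = 1/(5470 + (-3 - 78*1)) = 1/(5470 + (-3 - 78)) = 1/(5470 - 81) = 1/5389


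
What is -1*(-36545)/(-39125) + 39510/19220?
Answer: 16868677/15039650 ≈ 1.1216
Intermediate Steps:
-1*(-36545)/(-39125) + 39510/19220 = 36545*(-1/39125) + 39510*(1/19220) = -7309/7825 + 3951/1922 = 16868677/15039650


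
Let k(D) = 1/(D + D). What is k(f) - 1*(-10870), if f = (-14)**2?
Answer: 4261041/392 ≈ 10870.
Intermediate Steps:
f = 196
k(D) = 1/(2*D)
k(f) - 1*(-10870) = (1/2)/196 - 1*(-10870) = (1/2)*(1/196) + 10870 = 1/392 + 10870 = 4261041/392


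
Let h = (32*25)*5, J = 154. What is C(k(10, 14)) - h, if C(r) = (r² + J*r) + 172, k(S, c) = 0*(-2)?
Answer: -3828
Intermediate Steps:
h = 4000 (h = 800*5 = 4000)
k(S, c) = 0
C(r) = 172 + r² + 154*r (C(r) = (r² + 154*r) + 172 = 172 + r² + 154*r)
C(k(10, 14)) - h = (172 + 0² + 154*0) - 1*4000 = (172 + 0 + 0) - 4000 = 172 - 4000 = -3828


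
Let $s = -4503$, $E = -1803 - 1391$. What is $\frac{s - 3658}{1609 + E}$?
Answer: $\frac{8161}{1585} \approx 5.1489$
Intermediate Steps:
$E = -3194$
$\frac{s - 3658}{1609 + E} = \frac{-4503 - 3658}{1609 - 3194} = - \frac{8161}{-1585} = \left(-8161\right) \left(- \frac{1}{1585}\right) = \frac{8161}{1585}$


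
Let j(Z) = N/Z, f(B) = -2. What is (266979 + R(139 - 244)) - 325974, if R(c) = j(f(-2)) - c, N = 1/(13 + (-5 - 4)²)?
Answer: -11071321/188 ≈ -58890.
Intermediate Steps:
N = 1/94 (N = 1/(13 + (-9)²) = 1/(13 + 81) = 1/94 ≈ 0.010638)
j(Z) = 1/(94*Z)
R(c) = -1/188 - c (R(c) = (1/94)/(-2) - c = (1/94)*(-½) - c = -1/188 - c)
(266979 + R(139 - 244)) - 325974 = (266979 + (-1/188 - (139 - 244))) - 325974 = (266979 + (-1/188 - 1*(-105))) - 325974 = (266979 + (-1/188 + 105)) - 325974 = (266979 + 19739/188) - 325974 = 50211791/188 - 325974 = -11071321/188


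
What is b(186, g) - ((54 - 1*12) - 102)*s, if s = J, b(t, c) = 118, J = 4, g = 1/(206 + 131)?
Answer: 358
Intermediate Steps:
g = 1/337 ≈ 0.0029674
s = 4
b(186, g) - ((54 - 1*12) - 102)*s = 118 - ((54 - 1*12) - 102)*4 = 118 - ((54 - 12) - 102)*4 = 118 - (42 - 102)*4 = 118 - (-60)*4 = 118 - 1*(-240) = 118 + 240 = 358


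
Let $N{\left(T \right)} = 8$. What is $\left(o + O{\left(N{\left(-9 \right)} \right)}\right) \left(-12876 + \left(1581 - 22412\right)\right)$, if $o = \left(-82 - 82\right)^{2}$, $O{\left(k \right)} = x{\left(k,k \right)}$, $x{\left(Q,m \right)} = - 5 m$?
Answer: $-905235192$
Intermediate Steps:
$O{\left(k \right)} = - 5 k$
$o = 26896$ ($o = \left(-164\right)^{2} = 26896$)
$\left(o + O{\left(N{\left(-9 \right)} \right)}\right) \left(-12876 + \left(1581 - 22412\right)\right) = \left(26896 - 40\right) \left(-12876 + \left(1581 - 22412\right)\right) = 26856 \left(-12876 - 20831\right) = 26856 \left(-33707\right) = -905235192$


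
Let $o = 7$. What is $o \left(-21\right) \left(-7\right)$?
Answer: $1029$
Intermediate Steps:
$o \left(-21\right) \left(-7\right) = 7 \left(-21\right) \left(-7\right) = \left(-147\right) \left(-7\right) = 1029$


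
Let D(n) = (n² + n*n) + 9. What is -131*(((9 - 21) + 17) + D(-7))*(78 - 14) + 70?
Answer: -938938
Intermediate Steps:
D(n) = 9 + 2*n² (D(n) = (n² + n²) + 9 = 2*n² + 9 = 9 + 2*n²)
-131*(((9 - 21) + 17) + D(-7))*(78 - 14) + 70 = -131*(((9 - 21) + 17) + (9 + 2*(-7)²))*(78 - 14) + 70 = -131*((-12 + 17) + (9 + 2*49))*64 + 70 = -131*(5 + (9 + 98))*64 + 70 = -131*(5 + 107)*64 + 70 = -14672*64 + 70 = -131*7168 + 70 = -939008 + 70 = -938938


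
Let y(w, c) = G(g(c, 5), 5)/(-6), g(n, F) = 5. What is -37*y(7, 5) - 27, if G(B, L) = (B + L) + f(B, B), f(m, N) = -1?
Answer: 57/2 ≈ 28.500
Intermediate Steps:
G(B, L) = -1 + B + L (G(B, L) = (B + L) - 1 = -1 + B + L)
y(w, c) = -3/2 (y(w, c) = (-1 + 5 + 5)/(-6) = 9*(-1/6) = -3/2)
-37*y(7, 5) - 27 = -37*(-3/2) - 27 = 111/2 - 27 = 57/2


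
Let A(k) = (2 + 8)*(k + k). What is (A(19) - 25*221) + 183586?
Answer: 178441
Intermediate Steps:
A(k) = 20*k (A(k) = 10*(2*k) = 20*k)
(A(19) - 25*221) + 183586 = (20*19 - 25*221) + 183586 = (380 - 5525) + 183586 = -5145 + 183586 = 178441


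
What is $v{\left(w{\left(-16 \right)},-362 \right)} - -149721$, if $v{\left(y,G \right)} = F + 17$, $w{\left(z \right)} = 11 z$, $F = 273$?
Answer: $150011$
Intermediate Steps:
$v{\left(y,G \right)} = 290$ ($v{\left(y,G \right)} = 273 + 17 = 290$)
$v{\left(w{\left(-16 \right)},-362 \right)} - -149721 = 290 - -149721 = 290 + 149721 = 150011$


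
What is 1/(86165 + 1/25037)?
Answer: 25037/2157313106 ≈ 1.1606e-5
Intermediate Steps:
1/(86165 + 1/25037) = 1/(2157313106/25037) = 25037/2157313106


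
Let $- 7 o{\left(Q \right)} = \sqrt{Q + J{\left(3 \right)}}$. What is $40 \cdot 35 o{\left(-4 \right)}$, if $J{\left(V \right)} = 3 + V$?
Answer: $- 200 \sqrt{2} \approx -282.84$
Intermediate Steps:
$o{\left(Q \right)} = - \frac{\sqrt{6 + Q}}{7}$ ($o{\left(Q \right)} = - \frac{\sqrt{Q + \left(3 + 3\right)}}{7} = - \frac{\sqrt{Q + 6}}{7} = - \frac{\sqrt{6 + Q}}{7}$)
$40 \cdot 35 o{\left(-4 \right)} = 40 \cdot 35 \left(- \frac{\sqrt{6 - 4}}{7}\right) = 1400 \left(- \frac{\sqrt{2}}{7}\right) = - 200 \sqrt{2}$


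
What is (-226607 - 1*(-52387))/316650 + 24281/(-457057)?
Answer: -8731704919/14472709905 ≈ -0.60332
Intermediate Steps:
(-226607 - 1*(-52387))/316650 + 24281/(-457057) = (-226607 + 52387)*(1/316650) + 24281*(-1/457057) = -174220*1/316650 - 24281/457057 = -17422/31665 - 24281/457057 = -8731704919/14472709905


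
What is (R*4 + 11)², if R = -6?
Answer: 169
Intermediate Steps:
(R*4 + 11)² = (-6*4 + 11)² = (-24 + 11)² = (-13)² = 169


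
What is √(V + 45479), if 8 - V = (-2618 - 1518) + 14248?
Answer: 5*√1415 ≈ 188.08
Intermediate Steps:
V = -10104 (V = 8 - ((-2618 - 1518) + 14248) = 8 - (-4136 + 14248) = 8 - 1*10112 = 8 - 10112 = -10104)
√(V + 45479) = √(-10104 + 45479) = √35375 = 5*√1415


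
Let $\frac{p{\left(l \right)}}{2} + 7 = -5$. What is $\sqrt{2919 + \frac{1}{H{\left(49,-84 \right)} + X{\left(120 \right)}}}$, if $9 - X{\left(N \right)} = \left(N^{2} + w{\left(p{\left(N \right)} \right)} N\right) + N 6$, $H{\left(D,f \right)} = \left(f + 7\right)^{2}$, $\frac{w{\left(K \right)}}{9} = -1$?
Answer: $\frac{17 \sqrt{663010966}}{8102} \approx 54.028$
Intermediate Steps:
$p{\left(l \right)} = -24$ ($p{\left(l \right)} = -14 + 2 \left(-5\right) = -14 - 10 = -24$)
$w{\left(K \right)} = -9$ ($w{\left(K \right)} = 9 \left(-1\right) = -9$)
$H{\left(D,f \right)} = \left(7 + f\right)^{2}$
$X{\left(N \right)} = 9 - N^{2} + 3 N$ ($X{\left(N \right)} = 9 - \left(\left(N^{2} - 9 N\right) + N 6\right) = 9 - \left(\left(N^{2} - 9 N\right) + 6 N\right) = 9 - \left(N^{2} - 3 N\right) = 9 - N^{2} + 3 N$)
$\sqrt{2919 + \frac{1}{H{\left(49,-84 \right)} + X{\left(120 \right)}}} = \sqrt{2919 + \frac{1}{\left(7 - 84\right)^{2} + \left(9 - 120^{2} + 3 \cdot 120\right)}} = \sqrt{2919 + \frac{1}{\left(-77\right)^{2} + \left(9 - 14400 + 360\right)}} = \sqrt{2919 + \frac{1}{5929 + \left(9 - 14400 + 360\right)}} = \sqrt{2919 + \frac{1}{5929 - 14031}} = \sqrt{2919 + \frac{1}{-8102}} = \sqrt{2919 - \frac{1}{8102}} = \sqrt{\frac{23649737}{8102}} = \frac{17 \sqrt{663010966}}{8102}$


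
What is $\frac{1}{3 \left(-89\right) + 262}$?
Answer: $- \frac{1}{5} \approx -0.2$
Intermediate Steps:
$\frac{1}{3 \left(-89\right) + 262} = \frac{1}{-267 + 262} = \frac{1}{-5} = - \frac{1}{5}$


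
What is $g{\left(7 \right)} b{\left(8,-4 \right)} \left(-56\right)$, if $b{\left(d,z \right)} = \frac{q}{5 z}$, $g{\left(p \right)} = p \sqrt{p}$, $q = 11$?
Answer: $\frac{1078 \sqrt{7}}{5} \approx 570.42$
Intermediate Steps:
$g{\left(p \right)} = p^{\frac{3}{2}}$
$b{\left(d,z \right)} = \frac{11}{5 z}$
$g{\left(7 \right)} b{\left(8,-4 \right)} \left(-56\right) = 7^{\frac{3}{2}} \frac{11}{5 \left(-4\right)} \left(-56\right) = 7 \sqrt{7} \cdot \frac{11}{5} \left(- \frac{1}{4}\right) \left(-56\right) = 7 \sqrt{7} \left(- \frac{11}{20}\right) \left(-56\right) = - \frac{77 \sqrt{7}}{20} \left(-56\right) = \frac{1078 \sqrt{7}}{5}$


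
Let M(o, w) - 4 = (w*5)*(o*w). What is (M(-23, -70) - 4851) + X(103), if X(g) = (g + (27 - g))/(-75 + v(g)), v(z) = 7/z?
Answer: -4386504927/7718 ≈ -5.6835e+5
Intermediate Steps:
M(o, w) = 4 + 5*o*w² (M(o, w) = 4 + (w*5)*(o*w) = 4 + (5*w)*(o*w) = 4 + 5*o*w²)
X(g) = 27/(-75 + 7/g) (X(g) = (g + (27 - g))/(-75 + 7/g) = 27/(-75 + 7/g))
(M(-23, -70) - 4851) + X(103) = ((4 + 5*(-23)*(-70)²) - 4851) - 27*103/(-7 + 75*103) = ((4 + 5*(-23)*4900) - 4851) - 27*103/(-7 + 7725) = ((4 - 563500) - 4851) - 27*103/7718 = (-563496 - 4851) - 27*103*1/7718 = -568347 - 2781/7718 = -4386504927/7718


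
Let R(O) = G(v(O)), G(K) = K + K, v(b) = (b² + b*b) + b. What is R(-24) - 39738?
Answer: -37482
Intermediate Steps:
v(b) = b + 2*b² (v(b) = (b² + b²) + b = 2*b² + b = b + 2*b²)
G(K) = 2*K
R(O) = 2*O*(1 + 2*O) (R(O) = 2*(O*(1 + 2*O)) = 2*O*(1 + 2*O))
R(-24) - 39738 = 2*(-24)*(1 + 2*(-24)) - 39738 = 2*(-24)*(1 - 48) - 39738 = 2*(-24)*(-47) - 39738 = 2256 - 39738 = -37482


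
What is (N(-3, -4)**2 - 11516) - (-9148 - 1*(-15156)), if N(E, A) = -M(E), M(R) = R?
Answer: -17515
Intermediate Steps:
N(E, A) = -E
(N(-3, -4)**2 - 11516) - (-9148 - 1*(-15156)) = ((-1*(-3))**2 - 11516) - (-9148 - 1*(-15156)) = (3**2 - 11516) - (-9148 + 15156) = (9 - 11516) - 1*6008 = -11507 - 6008 = -17515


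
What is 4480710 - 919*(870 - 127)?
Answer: 3797893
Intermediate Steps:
4480710 - 919*(870 - 127) = 4480710 - 919*743 = 4480710 - 1*682817 = 4480710 - 682817 = 3797893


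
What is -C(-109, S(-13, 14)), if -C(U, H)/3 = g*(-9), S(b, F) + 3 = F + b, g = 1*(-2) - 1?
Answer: 81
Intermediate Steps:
g = -3 (g = -2 - 1 = -3)
S(b, F) = -3 + F + b (S(b, F) = -3 + (F + b) = -3 + F + b)
C(U, H) = -81 (C(U, H) = -(-9)*(-9) = -3*27 = -81)
-C(-109, S(-13, 14)) = -1*(-81) = 81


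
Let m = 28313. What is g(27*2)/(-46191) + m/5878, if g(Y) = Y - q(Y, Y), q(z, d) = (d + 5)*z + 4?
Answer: 1326239191/271510698 ≈ 4.8847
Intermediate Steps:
q(z, d) = 4 + z*(5 + d) (q(z, d) = (5 + d)*z + 4 = z*(5 + d) + 4 = 4 + z*(5 + d))
g(Y) = -4 - Y² - 4*Y (g(Y) = Y - (4 + 5*Y + Y*Y) = Y - (4 + 5*Y + Y²) = Y - (4 + Y² + 5*Y) = Y + (-4 - Y² - 5*Y) = -4 - Y² - 4*Y)
g(27*2)/(-46191) + m/5878 = (-4 - (27*2)² - 108*2)/(-46191) + 28313/5878 = (-4 - 1*54² - 4*54)*(-1/46191) + 28313*(1/5878) = (-4 - 1*2916 - 216)*(-1/46191) + 28313/5878 = (-4 - 2916 - 216)*(-1/46191) + 28313/5878 = -3136*(-1/46191) + 28313/5878 = 3136/46191 + 28313/5878 = 1326239191/271510698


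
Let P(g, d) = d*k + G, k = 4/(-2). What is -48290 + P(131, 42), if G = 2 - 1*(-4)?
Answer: -48368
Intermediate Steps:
k = -2 (k = 4*(-½) = -2)
G = 6 (G = 2 + 4 = 6)
P(g, d) = 6 - 2*d (P(g, d) = d*(-2) + 6 = -2*d + 6 = 6 - 2*d)
-48290 + P(131, 42) = -48290 + (6 - 2*42) = -48290 + (6 - 84) = -48290 - 78 = -48368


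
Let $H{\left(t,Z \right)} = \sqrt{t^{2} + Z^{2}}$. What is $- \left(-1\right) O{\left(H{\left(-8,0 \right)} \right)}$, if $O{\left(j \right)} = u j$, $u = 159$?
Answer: $1272$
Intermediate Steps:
$H{\left(t,Z \right)} = \sqrt{Z^{2} + t^{2}}$
$O{\left(j \right)} = 159 j$
$- \left(-1\right) O{\left(H{\left(-8,0 \right)} \right)} = - \left(-1\right) 159 \sqrt{0^{2} + \left(-8\right)^{2}} = - \left(-1\right) 159 \sqrt{0 + 64} = - \left(-1\right) 159 \sqrt{64} = - \left(-1\right) 159 \cdot 8 = - \left(-1\right) 1272 = \left(-1\right) \left(-1272\right) = 1272$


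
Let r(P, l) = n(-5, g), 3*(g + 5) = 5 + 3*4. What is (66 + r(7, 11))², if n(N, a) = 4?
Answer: 4900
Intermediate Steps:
g = ⅔ (g = -5 + (5 + 3*4)/3 = -5 + (5 + 12)/3 = -5 + (⅓)*17 = -5 + 17/3 = ⅔ ≈ 0.66667)
r(P, l) = 4
(66 + r(7, 11))² = (66 + 4)² = 70² = 4900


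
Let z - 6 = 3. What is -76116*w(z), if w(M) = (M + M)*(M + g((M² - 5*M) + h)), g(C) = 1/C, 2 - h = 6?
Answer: -49494429/4 ≈ -1.2374e+7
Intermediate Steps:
z = 9 (z = 6 + 3 = 9)
h = -4 (h = 2 - 1*6 = 2 - 6 = -4)
w(M) = 2*M*(M + 1/(-4 + M² - 5*M)) (w(M) = (M + M)*(M + 1/((M² - 5*M) - 4)) = (2*M)*(M + 1/(-4 + M² - 5*M)) = 2*M*(M + 1/(-4 + M² - 5*M)))
-76116*w(z) = -152232*9*(-1 + 9*(4 - 1*9² + 5*9))/(4 - 1*9² + 5*9) = -152232*9*(-1 + 9*(4 - 1*81 + 45))/(4 - 1*81 + 45) = -152232*9*(-1 + 9*(4 - 81 + 45))/(4 - 81 + 45) = -152232*9*(-1 + 9*(-32))/(-32) = -152232*9*(-1)*(-1 - 288)/32 = -152232*9*(-1)*(-289)/32 = -76116*2601/16 = -49494429/4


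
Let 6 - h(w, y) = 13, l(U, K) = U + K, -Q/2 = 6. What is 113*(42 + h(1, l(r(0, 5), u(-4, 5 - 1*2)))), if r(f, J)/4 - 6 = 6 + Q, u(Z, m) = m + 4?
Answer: 3955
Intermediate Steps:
Q = -12 (Q = -2*6 = -12)
u(Z, m) = 4 + m
r(f, J) = 0 (r(f, J) = 24 + 4*(6 - 12) = 24 + 4*(-6) = 24 - 24 = 0)
l(U, K) = K + U
h(w, y) = -7 (h(w, y) = 6 - 1*13 = 6 - 13 = -7)
113*(42 + h(1, l(r(0, 5), u(-4, 5 - 1*2)))) = 113*(42 - 7) = 113*35 = 3955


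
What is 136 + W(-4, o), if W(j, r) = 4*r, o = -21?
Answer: 52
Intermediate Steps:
136 + W(-4, o) = 136 + 4*(-21) = 136 - 84 = 52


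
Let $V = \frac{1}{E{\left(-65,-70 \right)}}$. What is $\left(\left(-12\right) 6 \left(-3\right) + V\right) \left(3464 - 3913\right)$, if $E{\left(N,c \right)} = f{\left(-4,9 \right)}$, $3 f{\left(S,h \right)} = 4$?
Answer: $- \frac{389283}{4} \approx -97321.0$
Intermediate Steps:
$f{\left(S,h \right)} = \frac{4}{3}$ ($f{\left(S,h \right)} = \frac{1}{3} \cdot 4 = \frac{4}{3}$)
$E{\left(N,c \right)} = \frac{4}{3}$
$V = \frac{3}{4}$ ($V = \frac{1}{\frac{4}{3}} = \frac{3}{4} \approx 0.75$)
$\left(\left(-12\right) 6 \left(-3\right) + V\right) \left(3464 - 3913\right) = \left(\left(-12\right) 6 \left(-3\right) + \frac{3}{4}\right) \left(3464 - 3913\right) = \left(\left(-72\right) \left(-3\right) + \frac{3}{4}\right) \left(-449\right) = \left(216 + \frac{3}{4}\right) \left(-449\right) = \frac{867}{4} \left(-449\right) = - \frac{389283}{4}$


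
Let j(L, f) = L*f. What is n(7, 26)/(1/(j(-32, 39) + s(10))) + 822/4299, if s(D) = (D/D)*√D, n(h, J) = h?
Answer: -12518414/1433 + 7*√10 ≈ -8713.7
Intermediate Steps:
s(D) = √D (s(D) = 1*√D = √D)
n(7, 26)/(1/(j(-32, 39) + s(10))) + 822/4299 = 7/(1/(-32*39 + √10)) + 822/4299 = 7/(1/(-1248 + √10)) + 822*(1/4299) = 7*(-1248 + √10) + 274/1433 = (-8736 + 7*√10) + 274/1433 = -12518414/1433 + 7*√10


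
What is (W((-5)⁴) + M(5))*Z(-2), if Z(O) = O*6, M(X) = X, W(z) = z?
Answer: -7560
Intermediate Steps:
Z(O) = 6*O
(W((-5)⁴) + M(5))*Z(-2) = ((-5)⁴ + 5)*(6*(-2)) = (625 + 5)*(-12) = 630*(-12) = -7560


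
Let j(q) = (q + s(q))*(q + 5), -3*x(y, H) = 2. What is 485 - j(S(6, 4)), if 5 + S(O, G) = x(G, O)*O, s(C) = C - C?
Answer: 449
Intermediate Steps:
s(C) = 0
x(y, H) = -2/3 (x(y, H) = -1/3*2 = -2/3)
S(O, G) = -5 - 2*O/3
j(q) = q*(5 + q) (j(q) = (q + 0)*(q + 5) = q*(5 + q))
485 - j(S(6, 4)) = 485 - (-5 - 2/3*6)*(5 + (-5 - 2/3*6)) = 485 - (-5 - 4)*(5 + (-5 - 4)) = 485 - (-9)*(5 - 9) = 485 - (-9)*(-4) = 485 - 1*36 = 485 - 36 = 449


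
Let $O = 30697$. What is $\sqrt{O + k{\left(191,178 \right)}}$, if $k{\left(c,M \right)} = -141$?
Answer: $2 \sqrt{7639} \approx 174.8$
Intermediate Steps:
$\sqrt{O + k{\left(191,178 \right)}} = \sqrt{30697 - 141} = \sqrt{30556} = 2 \sqrt{7639}$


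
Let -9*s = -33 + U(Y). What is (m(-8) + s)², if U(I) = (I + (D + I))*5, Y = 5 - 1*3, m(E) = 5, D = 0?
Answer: 3364/81 ≈ 41.531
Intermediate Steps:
Y = 2 (Y = 5 - 3 = 2)
U(I) = 10*I (U(I) = (I + (0 + I))*5 = (I + I)*5 = (2*I)*5 = 10*I)
s = 13/9 (s = -(-33 + 10*2)/9 = -(-33 + 20)/9 = -⅑*(-13) = 13/9 ≈ 1.4444)
(m(-8) + s)² = (5 + 13/9)² = (58/9)² = 3364/81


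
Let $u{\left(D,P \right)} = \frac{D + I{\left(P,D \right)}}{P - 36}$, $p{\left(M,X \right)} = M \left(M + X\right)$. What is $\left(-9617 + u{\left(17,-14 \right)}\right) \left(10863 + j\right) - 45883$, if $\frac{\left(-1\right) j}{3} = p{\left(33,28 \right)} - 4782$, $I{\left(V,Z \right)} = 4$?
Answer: $- \frac{922059122}{5} \approx -1.8441 \cdot 10^{8}$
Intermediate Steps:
$u{\left(D,P \right)} = \frac{4 + D}{-36 + P}$ ($u{\left(D,P \right)} = \frac{D + 4}{P - 36} = \frac{4 + D}{-36 + P}$)
$j = 8307$ ($j = - 3 \left(33 \left(33 + 28\right) - 4782\right) = - 3 \left(33 \cdot 61 - 4782\right) = - 3 \left(2013 - 4782\right) = \left(-3\right) \left(-2769\right) = 8307$)
$\left(-9617 + u{\left(17,-14 \right)}\right) \left(10863 + j\right) - 45883 = \left(-9617 + \frac{4 + 17}{-36 - 14}\right) \left(10863 + 8307\right) - 45883 = \left(-9617 + \frac{1}{-50} \cdot 21\right) 19170 - 45883 = \left(-9617 - \frac{21}{50}\right) 19170 - 45883 = \left(- \frac{480871}{50}\right) 19170 - 45883 = - \frac{921829707}{5} - 45883 = - \frac{922059122}{5}$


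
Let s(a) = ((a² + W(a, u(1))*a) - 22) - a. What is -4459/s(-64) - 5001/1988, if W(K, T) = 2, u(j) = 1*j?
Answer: -14459251/3985940 ≈ -3.6276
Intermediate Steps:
u(j) = j
s(a) = -22 + a + a² (s(a) = ((a² + 2*a) - 22) - a = (-22 + a² + 2*a) - a = -22 + a + a²)
-4459/s(-64) - 5001/1988 = -4459/(-22 - 64 + (-64)²) - 5001/1988 = -4459/(-22 - 64 + 4096) - 5001*1/1988 = -4459/4010 - 5001/1988 = -14459251/3985940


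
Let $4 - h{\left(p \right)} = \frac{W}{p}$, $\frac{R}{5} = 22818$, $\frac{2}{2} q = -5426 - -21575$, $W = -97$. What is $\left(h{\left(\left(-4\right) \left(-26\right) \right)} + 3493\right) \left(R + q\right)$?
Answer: $\frac{47378994615}{104} \approx 4.5557 \cdot 10^{8}$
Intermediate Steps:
$q = 16149$ ($q = -5426 - -21575 = -5426 + 21575 = 16149$)
$R = 114090$ ($R = 5 \cdot 22818 = 114090$)
$h{\left(p \right)} = 4 + \frac{97}{p}$ ($h{\left(p \right)} = 4 - - \frac{97}{p} = 4 + \frac{97}{p}$)
$\left(h{\left(\left(-4\right) \left(-26\right) \right)} + 3493\right) \left(R + q\right) = \left(\left(4 + \frac{97}{\left(-4\right) \left(-26\right)}\right) + 3493\right) \left(114090 + 16149\right) = \left(\left(4 + \frac{97}{104}\right) + 3493\right) 130239 = \left(\frac{513}{104} + 3493\right) 130239 = \frac{363785}{104} \cdot 130239 = \frac{47378994615}{104}$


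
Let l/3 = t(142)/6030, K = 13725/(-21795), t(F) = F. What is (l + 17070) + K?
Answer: 24925907138/1460265 ≈ 17069.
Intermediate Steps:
K = -915/1453 (K = 13725*(-1/21795) = -915/1453 ≈ -0.62973)
l = 71/1005 (l = 3*(142/6030) = 3*(142*(1/6030)) = 3*(71/3015) = 71/1005 ≈ 0.070647)
(l + 17070) + K = (71/1005 + 17070) - 915/1453 = 17155421/1005 - 915/1453 = 24925907138/1460265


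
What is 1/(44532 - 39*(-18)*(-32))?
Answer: 1/22068 ≈ 4.5314e-5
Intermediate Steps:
1/(44532 - 39*(-18)*(-32)) = 1/(44532 + 702*(-32)) = 1/(44532 - 22464) = 1/22068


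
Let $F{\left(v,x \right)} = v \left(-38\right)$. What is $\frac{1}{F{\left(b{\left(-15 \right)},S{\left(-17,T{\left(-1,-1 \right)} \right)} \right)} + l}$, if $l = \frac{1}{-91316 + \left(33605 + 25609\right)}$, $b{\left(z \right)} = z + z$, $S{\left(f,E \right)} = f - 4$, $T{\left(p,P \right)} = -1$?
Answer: $\frac{32102}{36596279} \approx 0.00087719$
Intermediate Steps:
$S{\left(f,E \right)} = -4 + f$
$b{\left(z \right)} = 2 z$
$F{\left(v,x \right)} = - 38 v$
$l = - \frac{1}{32102}$ ($l = \frac{1}{-91316 + 59214} = \frac{1}{-32102} = - \frac{1}{32102} \approx -3.1151 \cdot 10^{-5}$)
$\frac{1}{F{\left(b{\left(-15 \right)},S{\left(-17,T{\left(-1,-1 \right)} \right)} \right)} + l} = \frac{1}{- 38 \cdot 2 \left(-15\right) - \frac{1}{32102}} = \frac{1}{\left(-38\right) \left(-30\right) - \frac{1}{32102}} = \frac{1}{1140 - \frac{1}{32102}} = \frac{1}{\frac{36596279}{32102}} = \frac{32102}{36596279}$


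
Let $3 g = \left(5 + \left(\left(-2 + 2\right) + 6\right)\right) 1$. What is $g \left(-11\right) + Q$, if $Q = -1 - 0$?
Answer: $- \frac{124}{3} \approx -41.333$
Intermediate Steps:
$Q = -1$ ($Q = -1 + 0 = -1$)
$g = \frac{11}{3}$ ($g = \frac{\left(5 + \left(\left(-2 + 2\right) + 6\right)\right) 1}{3} = \frac{\left(5 + \left(0 + 6\right)\right) 1}{3} = \frac{\left(5 + 6\right) 1}{3} = \frac{11 \cdot 1}{3} = \frac{1}{3} \cdot 11 = \frac{11}{3} \approx 3.6667$)
$g \left(-11\right) + Q = \frac{11}{3} \left(-11\right) - 1 = - \frac{121}{3} - 1 = - \frac{124}{3}$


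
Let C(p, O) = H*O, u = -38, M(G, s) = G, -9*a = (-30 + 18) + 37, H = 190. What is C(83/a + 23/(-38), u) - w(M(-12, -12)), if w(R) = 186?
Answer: -7406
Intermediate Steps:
a = -25/9 (a = -((-30 + 18) + 37)/9 = -(-12 + 37)/9 = -⅑*25 = -25/9 ≈ -2.7778)
C(p, O) = 190*O
C(83/a + 23/(-38), u) - w(M(-12, -12)) = 190*(-38) - 1*186 = -7220 - 186 = -7406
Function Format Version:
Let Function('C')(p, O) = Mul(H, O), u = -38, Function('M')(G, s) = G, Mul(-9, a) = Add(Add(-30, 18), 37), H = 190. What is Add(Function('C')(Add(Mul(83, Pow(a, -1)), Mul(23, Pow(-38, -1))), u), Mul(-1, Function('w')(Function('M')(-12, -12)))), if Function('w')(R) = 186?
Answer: -7406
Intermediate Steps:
a = Rational(-25, 9) (a = Mul(Rational(-1, 9), Add(Add(-30, 18), 37)) = Mul(Rational(-1, 9), Add(-12, 37)) = Mul(Rational(-1, 9), 25) = Rational(-25, 9) ≈ -2.7778)
Function('C')(p, O) = Mul(190, O)
Add(Function('C')(Add(Mul(83, Pow(a, -1)), Mul(23, Pow(-38, -1))), u), Mul(-1, Function('w')(Function('M')(-12, -12)))) = Add(Mul(190, -38), Mul(-1, 186)) = Add(-7220, -186) = -7406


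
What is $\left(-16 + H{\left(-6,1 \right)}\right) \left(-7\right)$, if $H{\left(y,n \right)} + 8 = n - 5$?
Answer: $196$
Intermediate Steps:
$H{\left(y,n \right)} = -13 + n$ ($H{\left(y,n \right)} = -8 + \left(n - 5\right) = -8 + \left(-5 + n\right) = -13 + n$)
$\left(-16 + H{\left(-6,1 \right)}\right) \left(-7\right) = \left(-16 + \left(-13 + 1\right)\right) \left(-7\right) = \left(-16 - 12\right) \left(-7\right) = \left(-28\right) \left(-7\right) = 196$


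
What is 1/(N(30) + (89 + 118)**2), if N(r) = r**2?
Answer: 1/43749 ≈ 2.2858e-5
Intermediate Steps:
1/(N(30) + (89 + 118)**2) = 1/(30**2 + (89 + 118)**2) = 1/(900 + 207**2) = 1/(900 + 42849) = 1/43749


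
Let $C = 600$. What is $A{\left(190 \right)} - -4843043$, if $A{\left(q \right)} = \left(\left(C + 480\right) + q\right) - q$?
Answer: $4844123$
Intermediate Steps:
$A{\left(q \right)} = 1080$ ($A{\left(q \right)} = \left(\left(600 + 480\right) + q\right) - q = \left(1080 + q\right) - q = 1080$)
$A{\left(190 \right)} - -4843043 = 1080 - -4843043 = 1080 + 4843043 = 4844123$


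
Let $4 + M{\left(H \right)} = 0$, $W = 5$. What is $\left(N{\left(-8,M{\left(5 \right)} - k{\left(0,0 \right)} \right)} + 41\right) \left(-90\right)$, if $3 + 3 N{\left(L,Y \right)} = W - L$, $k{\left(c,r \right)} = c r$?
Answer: $-3990$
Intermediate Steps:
$M{\left(H \right)} = -4$ ($M{\left(H \right)} = -4 + 0 = -4$)
$N{\left(L,Y \right)} = \frac{2}{3} - \frac{L}{3}$ ($N{\left(L,Y \right)} = -1 + \frac{5 - L}{3} = -1 - \left(- \frac{5}{3} + \frac{L}{3}\right) = \frac{2}{3} - \frac{L}{3}$)
$\left(N{\left(-8,M{\left(5 \right)} - k{\left(0,0 \right)} \right)} + 41\right) \left(-90\right) = \left(\left(\frac{2}{3} - - \frac{8}{3}\right) + 41\right) \left(-90\right) = \left(\left(\frac{2}{3} + \frac{8}{3}\right) + 41\right) \left(-90\right) = \left(\frac{10}{3} + 41\right) \left(-90\right) = \frac{133}{3} \left(-90\right) = -3990$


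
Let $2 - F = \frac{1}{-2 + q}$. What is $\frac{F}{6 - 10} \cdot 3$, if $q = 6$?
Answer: $- \frac{21}{16} \approx -1.3125$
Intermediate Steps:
$F = \frac{7}{4}$ ($F = 2 - \frac{1}{-2 + 6} = 2 - \frac{1}{4} = \frac{7}{4} \approx 1.75$)
$\frac{F}{6 - 10} \cdot 3 = \frac{1}{6 - 10} \cdot \frac{7}{4} \cdot 3 = \frac{1}{-4} \cdot \frac{7}{4} \cdot 3 = \left(- \frac{1}{4}\right) \frac{7}{4} \cdot 3 = \left(- \frac{7}{16}\right) 3 = - \frac{21}{16}$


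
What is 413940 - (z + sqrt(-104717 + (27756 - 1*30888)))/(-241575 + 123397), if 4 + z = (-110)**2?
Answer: 24459306708/59089 + 7*I*sqrt(2201)/118178 ≈ 4.1394e+5 + 0.0027789*I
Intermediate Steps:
z = 12096 (z = -4 + (-110)**2 = -4 + 12100 = 12096)
413940 - (z + sqrt(-104717 + (27756 - 1*30888)))/(-241575 + 123397) = 413940 - (12096 + sqrt(-104717 + (27756 - 1*30888)))/(-241575 + 123397) = 413940 - (12096 + sqrt(-104717 + (27756 - 30888)))/(-118178) = 413940 - (12096 + sqrt(-104717 - 3132))*(-1)/118178 = 413940 - (12096 + sqrt(-107849))*(-1)/118178 = 413940 - (12096 + 7*I*sqrt(2201))*(-1)/118178 = 413940 - (-6048/59089 - 7*I*sqrt(2201)/118178) = 413940 + (6048/59089 + 7*I*sqrt(2201)/118178) = 24459306708/59089 + 7*I*sqrt(2201)/118178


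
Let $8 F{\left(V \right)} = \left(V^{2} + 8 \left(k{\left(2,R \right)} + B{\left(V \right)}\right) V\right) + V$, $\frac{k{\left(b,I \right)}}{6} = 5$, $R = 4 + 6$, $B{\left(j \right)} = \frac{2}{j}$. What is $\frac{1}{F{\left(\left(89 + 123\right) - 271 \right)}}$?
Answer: $- \frac{4}{5361} \approx -0.00074613$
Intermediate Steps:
$R = 10$
$k{\left(b,I \right)} = 30$ ($k{\left(b,I \right)} = 6 \cdot 5 = 30$)
$F{\left(V \right)} = \frac{V}{8} + \frac{V^{2}}{8} + \frac{V \left(240 + \frac{16}{V}\right)}{8}$ ($F{\left(V \right)} = \frac{\left(V^{2} + 8 \left(30 + \frac{2}{V}\right) V\right) + V}{8} = \frac{\left(V^{2} + \left(240 + \frac{16}{V}\right) V\right) + V}{8} = \frac{\left(V^{2} + V \left(240 + \frac{16}{V}\right)\right) + V}{8} = \frac{V + V^{2} + V \left(240 + \frac{16}{V}\right)}{8} = \frac{V}{8} + \frac{V^{2}}{8} + \frac{V \left(240 + \frac{16}{V}\right)}{8}$)
$\frac{1}{F{\left(\left(89 + 123\right) - 271 \right)}} = \frac{1}{2 + \frac{\left(\left(89 + 123\right) - 271\right) \left(241 + \left(\left(89 + 123\right) - 271\right)\right)}{8}} = \frac{1}{2 + \frac{\left(212 - 271\right) \left(241 + \left(212 - 271\right)\right)}{8}} = \frac{1}{2 + \frac{1}{8} \left(-59\right) \left(241 - 59\right)} = \frac{1}{2 + \frac{1}{8} \left(-59\right) 182} = \frac{1}{2 - \frac{5369}{4}} = \frac{1}{- \frac{5361}{4}} = - \frac{4}{5361}$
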